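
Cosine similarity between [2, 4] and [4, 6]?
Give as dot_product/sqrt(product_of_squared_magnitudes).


dot = 32. |a|^2 = 20, |b|^2 = 52. cos = 32/sqrt(1040).

32/sqrt(1040)


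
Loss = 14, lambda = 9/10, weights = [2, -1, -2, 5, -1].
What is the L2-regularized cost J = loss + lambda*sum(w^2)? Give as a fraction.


L2 sq norm = sum(w^2) = 35. J = 14 + 9/10 * 35 = 91/2.

91/2


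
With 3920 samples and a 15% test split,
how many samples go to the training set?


Test set = 3920 * 15% = 588. Training set = 3920 - 588 = 3332.

3332


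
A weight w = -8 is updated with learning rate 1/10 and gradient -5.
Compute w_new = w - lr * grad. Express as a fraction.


w_new = -8 - 1/10 * -5 = -8 - -1/2 = -15/2.

-15/2


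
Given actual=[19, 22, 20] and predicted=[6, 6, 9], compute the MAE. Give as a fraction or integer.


MAE = (1/3) * (|19-6|=13 + |22-6|=16 + |20-9|=11). Sum = 40. MAE = 40/3.

40/3


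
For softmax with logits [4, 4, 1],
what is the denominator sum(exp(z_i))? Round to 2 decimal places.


Denom = e^4=54.5982 + e^4=54.5982 + e^1=2.7183. Sum = 111.9147, which rounds to 111.91.

111.91


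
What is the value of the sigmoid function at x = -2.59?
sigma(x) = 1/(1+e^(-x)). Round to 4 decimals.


sigma(-2.59) = 1/(1+e^(2.59)) = 1/(1+13.329772) = 1/14.329772 = 0.0698.

0.0698


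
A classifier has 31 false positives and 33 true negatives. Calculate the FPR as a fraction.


FPR = FP / (FP + TN) = 31 / 64 = 31/64.

31/64


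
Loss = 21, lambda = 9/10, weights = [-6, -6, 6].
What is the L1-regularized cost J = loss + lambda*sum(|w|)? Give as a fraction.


L1 norm = sum(|w|) = 18. J = 21 + 9/10 * 18 = 186/5.

186/5


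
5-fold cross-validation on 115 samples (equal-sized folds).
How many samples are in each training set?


Each validation fold has 115/5 = 23 samples. Training set = 115 - 23 = 92.

92


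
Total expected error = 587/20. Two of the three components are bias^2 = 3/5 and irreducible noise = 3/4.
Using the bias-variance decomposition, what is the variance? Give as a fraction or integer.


Total error = bias^2 + variance + irreducible noise. So variance = 587/20 - 3/5 - 3/4 = 28.

28


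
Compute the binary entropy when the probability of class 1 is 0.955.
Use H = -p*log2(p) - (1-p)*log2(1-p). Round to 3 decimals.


H = -0.955*log2(0.955) - 0.045*log2(0.045) = 0.265.

0.265


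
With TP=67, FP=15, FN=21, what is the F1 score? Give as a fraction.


Precision = 67/82 = 67/82. Recall = 67/88 = 67/88. F1 = 2*P*R/(P+R) = 67/85.

67/85


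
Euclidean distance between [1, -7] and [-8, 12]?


d = sqrt(sum of squared differences). (1--8)^2=81, (-7-12)^2=361. Sum = 442.

sqrt(442)


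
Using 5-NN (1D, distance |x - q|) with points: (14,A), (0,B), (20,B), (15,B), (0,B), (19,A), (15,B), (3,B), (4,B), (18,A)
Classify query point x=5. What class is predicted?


Distances: |14-5|=9, |0-5|=5, |20-5|=15, |15-5|=10, |0-5|=5, |19-5|=14, |15-5|=10, |3-5|=2, |4-5|=1, |18-5|=13. 5 nearest: (4,B), (3,B), (0,B), (0,B), (14,A). Counts: {'B': 4, 'A': 1}. Majority class: B.

B


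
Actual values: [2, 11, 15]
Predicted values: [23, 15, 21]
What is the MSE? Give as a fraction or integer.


MSE = (1/3) * ((2-23)^2=441 + (11-15)^2=16 + (15-21)^2=36). Sum = 493. MSE = 493/3.

493/3


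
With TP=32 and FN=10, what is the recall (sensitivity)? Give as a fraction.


Recall = TP / (TP + FN) = 32 / 42 = 16/21.

16/21


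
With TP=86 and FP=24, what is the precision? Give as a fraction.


Precision = TP / (TP + FP) = 86 / 110 = 43/55.

43/55


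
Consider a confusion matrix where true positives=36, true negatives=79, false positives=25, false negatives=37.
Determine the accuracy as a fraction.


Accuracy = (TP + TN) / (TP + TN + FP + FN) = (36 + 79) / 177 = 115/177.

115/177


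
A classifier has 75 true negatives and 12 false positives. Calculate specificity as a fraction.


Specificity = TN / (TN + FP) = 75 / 87 = 25/29.

25/29


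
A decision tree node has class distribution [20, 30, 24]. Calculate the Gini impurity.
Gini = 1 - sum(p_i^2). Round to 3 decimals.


Total = 74. Proportions: 20/74, 30/74, 24/74. sum(p_i^2) = 0.3426. Gini = 1 - 0.3426 = 0.6574, which rounds to 0.657.

0.657


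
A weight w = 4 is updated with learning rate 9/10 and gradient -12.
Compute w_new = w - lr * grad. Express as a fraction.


w_new = 4 - 9/10 * -12 = 4 - -54/5 = 74/5.

74/5


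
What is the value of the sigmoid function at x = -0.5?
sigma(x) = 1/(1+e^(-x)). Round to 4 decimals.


sigma(-0.5) = 1/(1+e^(0.5)) = 1/(1+1.648721) = 1/2.648721 = 0.3775.

0.3775


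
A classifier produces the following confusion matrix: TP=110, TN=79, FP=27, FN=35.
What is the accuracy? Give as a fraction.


Accuracy = (TP + TN) / (TP + TN + FP + FN) = (110 + 79) / 251 = 189/251.

189/251


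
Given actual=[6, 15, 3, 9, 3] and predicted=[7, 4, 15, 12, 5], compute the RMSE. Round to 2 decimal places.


MSE = 55.8000. RMSE = sqrt(55.8000) = 7.47.

7.47


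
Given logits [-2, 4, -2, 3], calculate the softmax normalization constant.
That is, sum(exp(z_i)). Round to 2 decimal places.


Denom = e^-2=0.1353 + e^4=54.5982 + e^-2=0.1353 + e^3=20.0855. Sum = 74.9543, which rounds to 74.95.

74.95


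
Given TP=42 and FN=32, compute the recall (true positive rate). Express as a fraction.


Recall = TP / (TP + FN) = 42 / 74 = 21/37.

21/37


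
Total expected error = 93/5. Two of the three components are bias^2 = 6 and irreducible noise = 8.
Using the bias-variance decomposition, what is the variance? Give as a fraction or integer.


Total error = bias^2 + variance + irreducible noise. So variance = 93/5 - 6 - 8 = 23/5.

23/5


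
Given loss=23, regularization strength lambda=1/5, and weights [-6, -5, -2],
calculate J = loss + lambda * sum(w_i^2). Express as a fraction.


L2 sq norm = sum(w^2) = 65. J = 23 + 1/5 * 65 = 36.

36


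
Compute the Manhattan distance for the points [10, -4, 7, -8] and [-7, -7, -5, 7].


d = sum of absolute differences: |10--7|=17 + |-4--7|=3 + |7--5|=12 + |-8-7|=15 = 47.

47


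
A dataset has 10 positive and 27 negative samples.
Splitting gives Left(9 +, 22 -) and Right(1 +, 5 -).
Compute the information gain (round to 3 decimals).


H(parent) = 0.8419. H(left) = 0.8691, H(right) = 0.6500. Weighted = (31/37)*0.8691 + (6/37)*0.6500 = 0.8336. IG = 0.8419 - 0.8336 = 0.0083, which rounds to 0.008.

0.008


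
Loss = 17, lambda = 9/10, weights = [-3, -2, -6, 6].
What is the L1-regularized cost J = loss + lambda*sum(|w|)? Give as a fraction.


L1 norm = sum(|w|) = 17. J = 17 + 9/10 * 17 = 323/10.

323/10


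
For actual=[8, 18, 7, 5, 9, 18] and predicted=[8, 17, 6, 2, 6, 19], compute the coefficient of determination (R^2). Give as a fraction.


Mean(y) = 65/6. SS_res = 21. SS_tot = 977/6. R^2 = 1 - 21/(977/6) = 851/977.

851/977


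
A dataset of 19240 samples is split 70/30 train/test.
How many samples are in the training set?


Test set = 19240 * 30% = 5772. Training set = 19240 - 5772 = 13468.

13468


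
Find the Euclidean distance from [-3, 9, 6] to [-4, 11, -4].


d = sqrt(sum of squared differences). (-3--4)^2=1, (9-11)^2=4, (6--4)^2=100. Sum = 105.

sqrt(105)


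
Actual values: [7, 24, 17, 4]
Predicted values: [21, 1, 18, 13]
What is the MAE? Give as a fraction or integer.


MAE = (1/4) * (|7-21|=14 + |24-1|=23 + |17-18|=1 + |4-13|=9). Sum = 47. MAE = 47/4.

47/4


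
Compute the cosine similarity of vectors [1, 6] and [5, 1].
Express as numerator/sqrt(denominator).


dot = 11. |a|^2 = 37, |b|^2 = 26. cos = 11/sqrt(962).

11/sqrt(962)


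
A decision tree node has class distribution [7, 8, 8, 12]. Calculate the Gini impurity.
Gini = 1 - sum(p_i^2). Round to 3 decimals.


Total = 35. Proportions: 7/35, 8/35, 8/35, 12/35. sum(p_i^2) = 0.2620. Gini = 1 - 0.2620 = 0.7380, which rounds to 0.738.

0.738


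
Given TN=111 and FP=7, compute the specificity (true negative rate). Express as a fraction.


Specificity = TN / (TN + FP) = 111 / 118 = 111/118.

111/118


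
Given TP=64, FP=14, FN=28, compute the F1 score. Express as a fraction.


Precision = 64/78 = 32/39. Recall = 64/92 = 16/23. F1 = 2*P*R/(P+R) = 64/85.

64/85


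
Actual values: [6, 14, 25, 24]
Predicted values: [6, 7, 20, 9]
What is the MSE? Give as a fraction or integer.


MSE = (1/4) * ((6-6)^2=0 + (14-7)^2=49 + (25-20)^2=25 + (24-9)^2=225). Sum = 299. MSE = 299/4.

299/4


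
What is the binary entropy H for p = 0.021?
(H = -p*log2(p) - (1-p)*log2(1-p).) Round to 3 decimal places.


H = -0.021*log2(0.021) - 0.979*log2(0.979) = 0.147.

0.147


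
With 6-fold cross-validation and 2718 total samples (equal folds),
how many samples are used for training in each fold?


Each validation fold has 2718/6 = 453 samples. Training set = 2718 - 453 = 2265.

2265


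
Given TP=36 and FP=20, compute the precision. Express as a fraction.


Precision = TP / (TP + FP) = 36 / 56 = 9/14.

9/14


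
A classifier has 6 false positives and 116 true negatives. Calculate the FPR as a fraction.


FPR = FP / (FP + TN) = 6 / 122 = 3/61.

3/61


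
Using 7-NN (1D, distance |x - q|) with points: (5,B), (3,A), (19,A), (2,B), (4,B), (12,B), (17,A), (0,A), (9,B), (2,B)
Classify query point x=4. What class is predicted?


Distances: |5-4|=1, |3-4|=1, |19-4|=15, |2-4|=2, |4-4|=0, |12-4|=8, |17-4|=13, |0-4|=4, |9-4|=5, |2-4|=2. 7 nearest: (4,B), (3,A), (5,B), (2,B), (2,B), (0,A), (9,B). Counts: {'B': 5, 'A': 2}. Majority class: B.

B


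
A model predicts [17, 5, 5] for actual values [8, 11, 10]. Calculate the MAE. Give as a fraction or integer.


MAE = (1/3) * (|8-17|=9 + |11-5|=6 + |10-5|=5). Sum = 20. MAE = 20/3.

20/3


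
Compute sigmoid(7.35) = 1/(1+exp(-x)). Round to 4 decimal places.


sigma(7.35) = 1/(1+e^(-7.35)) = 1/(1+0.000643) = 1/1.000643 = 0.9994.

0.9994


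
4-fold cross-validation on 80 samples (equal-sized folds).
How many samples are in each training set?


Each validation fold has 80/4 = 20 samples. Training set = 80 - 20 = 60.

60


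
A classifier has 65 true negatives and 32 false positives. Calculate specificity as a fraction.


Specificity = TN / (TN + FP) = 65 / 97 = 65/97.

65/97


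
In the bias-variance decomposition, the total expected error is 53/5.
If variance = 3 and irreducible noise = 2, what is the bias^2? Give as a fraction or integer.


Total error = bias^2 + variance + irreducible noise. So bias^2 = 53/5 - 3 - 2 = 28/5.

28/5


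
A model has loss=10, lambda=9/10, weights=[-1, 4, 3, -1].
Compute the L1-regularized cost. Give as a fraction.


L1 norm = sum(|w|) = 9. J = 10 + 9/10 * 9 = 181/10.

181/10


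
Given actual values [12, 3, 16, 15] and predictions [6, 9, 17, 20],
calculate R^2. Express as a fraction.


Mean(y) = 23/2. SS_res = 98. SS_tot = 105. R^2 = 1 - 98/(105) = 1/15.

1/15


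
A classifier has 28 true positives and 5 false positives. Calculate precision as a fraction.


Precision = TP / (TP + FP) = 28 / 33 = 28/33.

28/33


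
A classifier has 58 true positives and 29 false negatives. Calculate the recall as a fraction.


Recall = TP / (TP + FN) = 58 / 87 = 2/3.

2/3


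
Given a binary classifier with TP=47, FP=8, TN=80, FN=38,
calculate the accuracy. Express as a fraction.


Accuracy = (TP + TN) / (TP + TN + FP + FN) = (47 + 80) / 173 = 127/173.

127/173


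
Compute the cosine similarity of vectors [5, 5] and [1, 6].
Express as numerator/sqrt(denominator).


dot = 35. |a|^2 = 50, |b|^2 = 37. cos = 35/sqrt(1850).

35/sqrt(1850)


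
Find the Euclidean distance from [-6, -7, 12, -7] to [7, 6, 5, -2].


d = sqrt(sum of squared differences). (-6-7)^2=169, (-7-6)^2=169, (12-5)^2=49, (-7--2)^2=25. Sum = 412.

sqrt(412)


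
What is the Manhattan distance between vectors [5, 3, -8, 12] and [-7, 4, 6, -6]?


d = sum of absolute differences: |5--7|=12 + |3-4|=1 + |-8-6|=14 + |12--6|=18 = 45.

45


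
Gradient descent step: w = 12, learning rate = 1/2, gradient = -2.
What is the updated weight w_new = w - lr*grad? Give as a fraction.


w_new = 12 - 1/2 * -2 = 12 - -1 = 13.

13


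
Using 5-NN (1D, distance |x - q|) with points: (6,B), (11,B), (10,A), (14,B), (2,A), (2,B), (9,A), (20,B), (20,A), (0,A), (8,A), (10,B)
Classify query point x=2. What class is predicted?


Distances: |6-2|=4, |11-2|=9, |10-2|=8, |14-2|=12, |2-2|=0, |2-2|=0, |9-2|=7, |20-2|=18, |20-2|=18, |0-2|=2, |8-2|=6, |10-2|=8. 5 nearest: (2,A), (2,B), (0,A), (6,B), (8,A). Counts: {'A': 3, 'B': 2}. Majority class: A.

A


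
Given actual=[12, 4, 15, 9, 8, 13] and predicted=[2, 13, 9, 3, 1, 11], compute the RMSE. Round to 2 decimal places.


MSE = 51.0000. RMSE = sqrt(51.0000) = 7.14.

7.14


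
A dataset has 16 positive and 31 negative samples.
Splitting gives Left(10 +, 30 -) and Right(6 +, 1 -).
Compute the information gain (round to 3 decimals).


H(parent) = 0.9252. H(left) = 0.8113, H(right) = 0.5917. Weighted = (40/47)*0.8113 + (7/47)*0.5917 = 0.7786. IG = 0.9252 - 0.7786 = 0.1466, which rounds to 0.147.

0.147


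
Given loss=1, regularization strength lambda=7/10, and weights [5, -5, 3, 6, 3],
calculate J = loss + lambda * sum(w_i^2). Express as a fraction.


L2 sq norm = sum(w^2) = 104. J = 1 + 7/10 * 104 = 369/5.

369/5


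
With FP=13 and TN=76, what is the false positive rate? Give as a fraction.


FPR = FP / (FP + TN) = 13 / 89 = 13/89.

13/89


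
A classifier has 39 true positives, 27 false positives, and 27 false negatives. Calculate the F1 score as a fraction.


Precision = 39/66 = 13/22. Recall = 39/66 = 13/22. F1 = 2*P*R/(P+R) = 13/22.

13/22


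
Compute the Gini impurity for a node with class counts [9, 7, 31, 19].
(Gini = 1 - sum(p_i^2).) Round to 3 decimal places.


Total = 66. Proportions: 9/66, 7/66, 31/66, 19/66. sum(p_i^2) = 0.3333. Gini = 1 - 0.3333 = 0.6667, which rounds to 0.667.

0.667


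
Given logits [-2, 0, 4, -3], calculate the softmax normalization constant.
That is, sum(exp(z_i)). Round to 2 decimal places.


Denom = e^-2=0.1353 + e^0=1.0000 + e^4=54.5982 + e^-3=0.0498. Sum = 55.7833, which rounds to 55.78.

55.78


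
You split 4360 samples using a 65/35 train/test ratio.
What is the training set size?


Test set = 4360 * 35% = 1526. Training set = 4360 - 1526 = 2834.

2834


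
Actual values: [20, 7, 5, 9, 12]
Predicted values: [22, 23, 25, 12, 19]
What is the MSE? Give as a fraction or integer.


MSE = (1/5) * ((20-22)^2=4 + (7-23)^2=256 + (5-25)^2=400 + (9-12)^2=9 + (12-19)^2=49). Sum = 718. MSE = 718/5.

718/5


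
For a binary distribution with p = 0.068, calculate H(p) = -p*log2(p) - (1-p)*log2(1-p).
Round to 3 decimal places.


H = -0.068*log2(0.068) - 0.932*log2(0.932) = 0.358.

0.358


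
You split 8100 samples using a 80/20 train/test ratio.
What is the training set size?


Test set = 8100 * 20% = 1620. Training set = 8100 - 1620 = 6480.

6480


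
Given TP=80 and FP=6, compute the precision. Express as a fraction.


Precision = TP / (TP + FP) = 80 / 86 = 40/43.

40/43


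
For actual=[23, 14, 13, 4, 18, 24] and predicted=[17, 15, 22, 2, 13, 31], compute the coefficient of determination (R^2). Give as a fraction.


Mean(y) = 16. SS_res = 196. SS_tot = 274. R^2 = 1 - 196/(274) = 39/137.

39/137


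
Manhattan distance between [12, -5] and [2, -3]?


d = sum of absolute differences: |12-2|=10 + |-5--3|=2 = 12.

12


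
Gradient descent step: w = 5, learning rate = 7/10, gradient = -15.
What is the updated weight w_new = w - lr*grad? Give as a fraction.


w_new = 5 - 7/10 * -15 = 5 - -21/2 = 31/2.

31/2


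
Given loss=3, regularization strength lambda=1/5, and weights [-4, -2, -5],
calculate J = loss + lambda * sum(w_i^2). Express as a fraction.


L2 sq norm = sum(w^2) = 45. J = 3 + 1/5 * 45 = 12.

12


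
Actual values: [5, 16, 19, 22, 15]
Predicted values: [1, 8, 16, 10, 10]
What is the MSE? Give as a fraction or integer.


MSE = (1/5) * ((5-1)^2=16 + (16-8)^2=64 + (19-16)^2=9 + (22-10)^2=144 + (15-10)^2=25). Sum = 258. MSE = 258/5.

258/5


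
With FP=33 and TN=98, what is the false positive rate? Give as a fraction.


FPR = FP / (FP + TN) = 33 / 131 = 33/131.

33/131


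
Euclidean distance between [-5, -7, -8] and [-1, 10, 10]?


d = sqrt(sum of squared differences). (-5--1)^2=16, (-7-10)^2=289, (-8-10)^2=324. Sum = 629.

sqrt(629)


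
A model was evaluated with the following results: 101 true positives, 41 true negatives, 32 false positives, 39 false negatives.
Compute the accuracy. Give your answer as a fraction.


Accuracy = (TP + TN) / (TP + TN + FP + FN) = (101 + 41) / 213 = 2/3.

2/3


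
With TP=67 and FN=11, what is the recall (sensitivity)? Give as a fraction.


Recall = TP / (TP + FN) = 67 / 78 = 67/78.

67/78


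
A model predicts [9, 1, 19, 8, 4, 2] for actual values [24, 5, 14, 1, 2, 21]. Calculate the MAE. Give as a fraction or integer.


MAE = (1/6) * (|24-9|=15 + |5-1|=4 + |14-19|=5 + |1-8|=7 + |2-4|=2 + |21-2|=19). Sum = 52. MAE = 26/3.

26/3


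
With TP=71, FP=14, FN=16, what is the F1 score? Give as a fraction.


Precision = 71/85 = 71/85. Recall = 71/87 = 71/87. F1 = 2*P*R/(P+R) = 71/86.

71/86


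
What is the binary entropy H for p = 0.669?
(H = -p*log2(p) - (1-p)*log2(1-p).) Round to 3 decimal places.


H = -0.669*log2(0.669) - 0.331*log2(0.331) = 0.916.

0.916


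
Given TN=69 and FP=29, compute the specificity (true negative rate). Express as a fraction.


Specificity = TN / (TN + FP) = 69 / 98 = 69/98.

69/98


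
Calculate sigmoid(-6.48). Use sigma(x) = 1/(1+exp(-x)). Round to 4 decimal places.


sigma(-6.48) = 1/(1+e^(6.48)) = 1/(1+651.970946) = 1/652.970946 = 0.0015.

0.0015


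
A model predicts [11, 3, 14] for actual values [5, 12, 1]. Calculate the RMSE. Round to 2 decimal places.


MSE = 95.3333. RMSE = sqrt(95.3333) = 9.76.

9.76


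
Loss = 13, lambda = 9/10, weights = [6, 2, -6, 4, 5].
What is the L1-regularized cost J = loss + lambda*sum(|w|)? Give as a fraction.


L1 norm = sum(|w|) = 23. J = 13 + 9/10 * 23 = 337/10.

337/10


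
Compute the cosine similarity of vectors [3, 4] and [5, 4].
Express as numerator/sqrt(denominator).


dot = 31. |a|^2 = 25, |b|^2 = 41. cos = 31/sqrt(1025).

31/sqrt(1025)


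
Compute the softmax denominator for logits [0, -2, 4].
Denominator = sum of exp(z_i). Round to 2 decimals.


Denom = e^0=1.0000 + e^-2=0.1353 + e^4=54.5982. Sum = 55.7335, which rounds to 55.73.

55.73


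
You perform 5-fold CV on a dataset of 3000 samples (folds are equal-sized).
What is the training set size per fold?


Each validation fold has 3000/5 = 600 samples. Training set = 3000 - 600 = 2400.

2400


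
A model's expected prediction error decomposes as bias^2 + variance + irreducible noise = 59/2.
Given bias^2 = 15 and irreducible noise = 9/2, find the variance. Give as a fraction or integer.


Total error = bias^2 + variance + irreducible noise. So variance = 59/2 - 15 - 9/2 = 10.

10


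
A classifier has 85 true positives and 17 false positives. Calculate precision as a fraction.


Precision = TP / (TP + FP) = 85 / 102 = 5/6.

5/6


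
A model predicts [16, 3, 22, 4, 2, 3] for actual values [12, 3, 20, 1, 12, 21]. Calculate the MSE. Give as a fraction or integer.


MSE = (1/6) * ((12-16)^2=16 + (3-3)^2=0 + (20-22)^2=4 + (1-4)^2=9 + (12-2)^2=100 + (21-3)^2=324). Sum = 453. MSE = 151/2.

151/2


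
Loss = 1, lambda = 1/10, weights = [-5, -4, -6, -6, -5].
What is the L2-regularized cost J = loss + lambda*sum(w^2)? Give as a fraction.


L2 sq norm = sum(w^2) = 138. J = 1 + 1/10 * 138 = 74/5.

74/5


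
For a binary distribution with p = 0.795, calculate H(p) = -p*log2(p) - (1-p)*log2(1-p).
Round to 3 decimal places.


H = -0.795*log2(0.795) - 0.205*log2(0.205) = 0.732.

0.732


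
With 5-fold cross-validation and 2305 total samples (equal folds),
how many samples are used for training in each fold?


Each validation fold has 2305/5 = 461 samples. Training set = 2305 - 461 = 1844.

1844


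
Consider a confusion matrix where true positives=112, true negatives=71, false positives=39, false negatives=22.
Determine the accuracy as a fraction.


Accuracy = (TP + TN) / (TP + TN + FP + FN) = (112 + 71) / 244 = 3/4.

3/4


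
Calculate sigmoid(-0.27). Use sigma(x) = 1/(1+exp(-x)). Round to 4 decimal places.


sigma(-0.27) = 1/(1+e^(0.27)) = 1/(1+1.309964) = 1/2.309964 = 0.4329.

0.4329


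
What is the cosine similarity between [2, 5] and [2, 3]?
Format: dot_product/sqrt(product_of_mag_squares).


dot = 19. |a|^2 = 29, |b|^2 = 13. cos = 19/sqrt(377).

19/sqrt(377)


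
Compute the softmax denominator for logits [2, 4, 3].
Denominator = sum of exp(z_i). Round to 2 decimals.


Denom = e^2=7.3891 + e^4=54.5982 + e^3=20.0855. Sum = 82.0728, which rounds to 82.07.

82.07


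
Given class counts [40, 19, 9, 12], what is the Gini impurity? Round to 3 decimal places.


Total = 80. Proportions: 40/80, 19/80, 9/80, 12/80. sum(p_i^2) = 0.3416. Gini = 1 - 0.3416 = 0.6584, which rounds to 0.658.

0.658


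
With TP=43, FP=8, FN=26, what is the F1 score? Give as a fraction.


Precision = 43/51 = 43/51. Recall = 43/69 = 43/69. F1 = 2*P*R/(P+R) = 43/60.

43/60


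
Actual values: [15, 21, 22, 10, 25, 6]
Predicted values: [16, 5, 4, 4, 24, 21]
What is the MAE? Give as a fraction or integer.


MAE = (1/6) * (|15-16|=1 + |21-5|=16 + |22-4|=18 + |10-4|=6 + |25-24|=1 + |6-21|=15). Sum = 57. MAE = 19/2.

19/2


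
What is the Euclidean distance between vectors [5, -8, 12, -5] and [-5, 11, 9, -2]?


d = sqrt(sum of squared differences). (5--5)^2=100, (-8-11)^2=361, (12-9)^2=9, (-5--2)^2=9. Sum = 479.

sqrt(479)


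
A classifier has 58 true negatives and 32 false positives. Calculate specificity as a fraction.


Specificity = TN / (TN + FP) = 58 / 90 = 29/45.

29/45


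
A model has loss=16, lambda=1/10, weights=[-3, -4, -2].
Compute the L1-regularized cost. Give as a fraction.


L1 norm = sum(|w|) = 9. J = 16 + 1/10 * 9 = 169/10.

169/10


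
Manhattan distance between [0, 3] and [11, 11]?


d = sum of absolute differences: |0-11|=11 + |3-11|=8 = 19.

19


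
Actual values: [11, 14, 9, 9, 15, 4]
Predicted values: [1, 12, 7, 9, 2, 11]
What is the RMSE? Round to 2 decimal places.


MSE = 54.3333. RMSE = sqrt(54.3333) = 7.37.

7.37


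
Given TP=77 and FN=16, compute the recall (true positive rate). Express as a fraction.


Recall = TP / (TP + FN) = 77 / 93 = 77/93.

77/93


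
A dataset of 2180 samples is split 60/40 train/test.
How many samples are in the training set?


Test set = 2180 * 40% = 872. Training set = 2180 - 872 = 1308.

1308


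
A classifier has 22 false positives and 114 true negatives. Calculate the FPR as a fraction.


FPR = FP / (FP + TN) = 22 / 136 = 11/68.

11/68


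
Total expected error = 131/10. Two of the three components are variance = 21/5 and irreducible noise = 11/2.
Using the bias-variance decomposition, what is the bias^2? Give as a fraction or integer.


Total error = bias^2 + variance + irreducible noise. So bias^2 = 131/10 - 21/5 - 11/2 = 17/5.

17/5


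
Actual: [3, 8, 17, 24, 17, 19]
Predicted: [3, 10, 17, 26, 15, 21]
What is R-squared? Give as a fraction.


Mean(y) = 44/3. SS_res = 16. SS_tot = 892/3. R^2 = 1 - 16/(892/3) = 211/223.

211/223


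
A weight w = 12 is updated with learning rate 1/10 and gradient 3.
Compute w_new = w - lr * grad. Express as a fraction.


w_new = 12 - 1/10 * 3 = 12 - 3/10 = 117/10.

117/10


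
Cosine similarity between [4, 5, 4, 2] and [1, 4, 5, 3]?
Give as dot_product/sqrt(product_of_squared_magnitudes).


dot = 50. |a|^2 = 61, |b|^2 = 51. cos = 50/sqrt(3111).

50/sqrt(3111)


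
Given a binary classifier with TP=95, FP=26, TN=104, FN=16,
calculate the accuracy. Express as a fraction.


Accuracy = (TP + TN) / (TP + TN + FP + FN) = (95 + 104) / 241 = 199/241.

199/241


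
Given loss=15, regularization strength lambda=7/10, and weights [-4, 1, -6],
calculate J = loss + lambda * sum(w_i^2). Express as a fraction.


L2 sq norm = sum(w^2) = 53. J = 15 + 7/10 * 53 = 521/10.

521/10


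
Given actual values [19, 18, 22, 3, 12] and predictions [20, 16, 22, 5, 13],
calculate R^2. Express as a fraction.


Mean(y) = 74/5. SS_res = 10. SS_tot = 1134/5. R^2 = 1 - 10/(1134/5) = 542/567.

542/567


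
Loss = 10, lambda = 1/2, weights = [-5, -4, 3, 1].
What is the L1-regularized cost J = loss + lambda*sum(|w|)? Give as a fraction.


L1 norm = sum(|w|) = 13. J = 10 + 1/2 * 13 = 33/2.

33/2


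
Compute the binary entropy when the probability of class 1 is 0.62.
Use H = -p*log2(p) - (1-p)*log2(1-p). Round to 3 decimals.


H = -0.62*log2(0.62) - 0.38*log2(0.38) = 0.958.

0.958


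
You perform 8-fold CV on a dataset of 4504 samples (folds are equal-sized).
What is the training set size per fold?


Each validation fold has 4504/8 = 563 samples. Training set = 4504 - 563 = 3941.

3941


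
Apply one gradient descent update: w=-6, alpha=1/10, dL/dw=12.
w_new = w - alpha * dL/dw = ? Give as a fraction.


w_new = -6 - 1/10 * 12 = -6 - 6/5 = -36/5.

-36/5


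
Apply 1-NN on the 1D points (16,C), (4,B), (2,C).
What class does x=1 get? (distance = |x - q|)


Distances: |16-1|=15, |4-1|=3, |2-1|=1. 1 nearest: (2,C). Counts: {'C': 1}. Majority class: C.

C


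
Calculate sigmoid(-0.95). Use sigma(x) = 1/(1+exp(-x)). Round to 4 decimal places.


sigma(-0.95) = 1/(1+e^(0.95)) = 1/(1+2.585710) = 1/3.585710 = 0.2789.

0.2789


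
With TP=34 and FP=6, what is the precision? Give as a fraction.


Precision = TP / (TP + FP) = 34 / 40 = 17/20.

17/20


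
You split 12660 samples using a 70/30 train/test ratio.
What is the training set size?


Test set = 12660 * 30% = 3798. Training set = 12660 - 3798 = 8862.

8862


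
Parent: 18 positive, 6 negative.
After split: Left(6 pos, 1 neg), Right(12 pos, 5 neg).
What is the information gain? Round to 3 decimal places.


H(parent) = 0.8113. H(left) = 0.5917, H(right) = 0.8740. Weighted = (7/24)*0.5917 + (17/24)*0.8740 = 0.7917. IG = 0.8113 - 0.7917 = 0.0196, which rounds to 0.020.

0.020


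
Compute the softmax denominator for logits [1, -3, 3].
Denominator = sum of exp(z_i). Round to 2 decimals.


Denom = e^1=2.7183 + e^-3=0.0498 + e^3=20.0855. Sum = 22.8536, which rounds to 22.85.

22.85


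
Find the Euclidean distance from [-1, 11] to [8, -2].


d = sqrt(sum of squared differences). (-1-8)^2=81, (11--2)^2=169. Sum = 250.

sqrt(250)


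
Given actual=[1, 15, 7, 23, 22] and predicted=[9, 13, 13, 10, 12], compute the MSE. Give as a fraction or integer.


MSE = (1/5) * ((1-9)^2=64 + (15-13)^2=4 + (7-13)^2=36 + (23-10)^2=169 + (22-12)^2=100). Sum = 373. MSE = 373/5.

373/5


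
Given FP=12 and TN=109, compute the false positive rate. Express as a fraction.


FPR = FP / (FP + TN) = 12 / 121 = 12/121.

12/121


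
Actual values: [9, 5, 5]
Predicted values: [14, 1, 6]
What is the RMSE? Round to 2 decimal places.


MSE = 14.0000. RMSE = sqrt(14.0000) = 3.74.

3.74


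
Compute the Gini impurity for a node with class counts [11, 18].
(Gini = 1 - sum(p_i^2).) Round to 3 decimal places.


Total = 29. Proportions: 11/29, 18/29. sum(p_i^2) = 0.5291. Gini = 1 - 0.5291 = 0.4709, which rounds to 0.471.

0.471


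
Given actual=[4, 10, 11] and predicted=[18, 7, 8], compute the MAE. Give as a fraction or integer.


MAE = (1/3) * (|4-18|=14 + |10-7|=3 + |11-8|=3). Sum = 20. MAE = 20/3.

20/3


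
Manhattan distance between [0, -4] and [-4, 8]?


d = sum of absolute differences: |0--4|=4 + |-4-8|=12 = 16.

16


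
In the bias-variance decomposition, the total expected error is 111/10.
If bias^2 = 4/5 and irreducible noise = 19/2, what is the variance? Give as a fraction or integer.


Total error = bias^2 + variance + irreducible noise. So variance = 111/10 - 4/5 - 19/2 = 4/5.

4/5


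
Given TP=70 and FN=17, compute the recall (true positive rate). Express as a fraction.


Recall = TP / (TP + FN) = 70 / 87 = 70/87.

70/87


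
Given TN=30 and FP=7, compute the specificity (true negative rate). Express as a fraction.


Specificity = TN / (TN + FP) = 30 / 37 = 30/37.

30/37


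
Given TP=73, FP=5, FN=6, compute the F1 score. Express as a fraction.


Precision = 73/78 = 73/78. Recall = 73/79 = 73/79. F1 = 2*P*R/(P+R) = 146/157.

146/157


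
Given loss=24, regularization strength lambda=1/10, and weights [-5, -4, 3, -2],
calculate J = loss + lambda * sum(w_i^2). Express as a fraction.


L2 sq norm = sum(w^2) = 54. J = 24 + 1/10 * 54 = 147/5.

147/5


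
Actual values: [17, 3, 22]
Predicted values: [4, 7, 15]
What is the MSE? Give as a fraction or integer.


MSE = (1/3) * ((17-4)^2=169 + (3-7)^2=16 + (22-15)^2=49). Sum = 234. MSE = 78.

78


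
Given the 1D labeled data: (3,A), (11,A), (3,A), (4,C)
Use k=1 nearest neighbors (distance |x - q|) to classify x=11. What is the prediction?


Distances: |3-11|=8, |11-11|=0, |3-11|=8, |4-11|=7. 1 nearest: (11,A). Counts: {'A': 1}. Majority class: A.

A


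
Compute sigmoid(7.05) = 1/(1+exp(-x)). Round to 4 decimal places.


sigma(7.05) = 1/(1+e^(-7.05)) = 1/(1+0.000867) = 1/1.000867 = 0.9991.

0.9991


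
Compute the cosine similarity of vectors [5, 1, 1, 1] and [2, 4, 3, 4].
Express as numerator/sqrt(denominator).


dot = 21. |a|^2 = 28, |b|^2 = 45. cos = 21/sqrt(1260).

21/sqrt(1260)


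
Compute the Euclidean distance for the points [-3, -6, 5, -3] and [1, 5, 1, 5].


d = sqrt(sum of squared differences). (-3-1)^2=16, (-6-5)^2=121, (5-1)^2=16, (-3-5)^2=64. Sum = 217.

sqrt(217)


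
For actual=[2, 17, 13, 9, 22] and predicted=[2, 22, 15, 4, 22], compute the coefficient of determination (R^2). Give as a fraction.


Mean(y) = 63/5. SS_res = 54. SS_tot = 1166/5. R^2 = 1 - 54/(1166/5) = 448/583.

448/583


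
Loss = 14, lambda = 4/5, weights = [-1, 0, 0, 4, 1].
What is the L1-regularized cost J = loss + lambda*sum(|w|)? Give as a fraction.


L1 norm = sum(|w|) = 6. J = 14 + 4/5 * 6 = 94/5.

94/5


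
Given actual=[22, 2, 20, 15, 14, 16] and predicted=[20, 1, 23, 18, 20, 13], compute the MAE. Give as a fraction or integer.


MAE = (1/6) * (|22-20|=2 + |2-1|=1 + |20-23|=3 + |15-18|=3 + |14-20|=6 + |16-13|=3). Sum = 18. MAE = 3.

3


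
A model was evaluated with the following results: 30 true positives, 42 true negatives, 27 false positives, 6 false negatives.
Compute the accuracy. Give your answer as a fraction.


Accuracy = (TP + TN) / (TP + TN + FP + FN) = (30 + 42) / 105 = 24/35.

24/35


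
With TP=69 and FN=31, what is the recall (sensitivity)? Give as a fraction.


Recall = TP / (TP + FN) = 69 / 100 = 69/100.

69/100


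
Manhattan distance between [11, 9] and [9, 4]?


d = sum of absolute differences: |11-9|=2 + |9-4|=5 = 7.

7


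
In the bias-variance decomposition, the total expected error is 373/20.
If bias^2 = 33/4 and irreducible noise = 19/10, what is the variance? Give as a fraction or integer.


Total error = bias^2 + variance + irreducible noise. So variance = 373/20 - 33/4 - 19/10 = 17/2.

17/2


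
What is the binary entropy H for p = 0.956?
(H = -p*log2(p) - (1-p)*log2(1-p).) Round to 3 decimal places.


H = -0.956*log2(0.956) - 0.044*log2(0.044) = 0.260.

0.260


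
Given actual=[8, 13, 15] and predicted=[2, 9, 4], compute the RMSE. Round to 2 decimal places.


MSE = 57.6667. RMSE = sqrt(57.6667) = 7.59.

7.59


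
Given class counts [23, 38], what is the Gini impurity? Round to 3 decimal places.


Total = 61. Proportions: 23/61, 38/61. sum(p_i^2) = 0.5302. Gini = 1 - 0.5302 = 0.4698, which rounds to 0.470.

0.470


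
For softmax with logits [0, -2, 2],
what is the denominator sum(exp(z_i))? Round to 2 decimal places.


Denom = e^0=1.0000 + e^-2=0.1353 + e^2=7.3891. Sum = 8.5244, which rounds to 8.52.

8.52


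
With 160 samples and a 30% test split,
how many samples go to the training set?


Test set = 160 * 30% = 48. Training set = 160 - 48 = 112.

112


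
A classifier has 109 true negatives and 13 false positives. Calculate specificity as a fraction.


Specificity = TN / (TN + FP) = 109 / 122 = 109/122.

109/122


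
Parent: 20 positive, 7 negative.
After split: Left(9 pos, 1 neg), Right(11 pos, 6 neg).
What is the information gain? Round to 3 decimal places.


H(parent) = 0.8256. H(left) = 0.4690, H(right) = 0.9367. Weighted = (10/27)*0.4690 + (17/27)*0.9367 = 0.7635. IG = 0.8256 - 0.7635 = 0.0621, which rounds to 0.062.

0.062


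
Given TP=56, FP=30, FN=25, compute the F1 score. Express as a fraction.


Precision = 56/86 = 28/43. Recall = 56/81 = 56/81. F1 = 2*P*R/(P+R) = 112/167.

112/167


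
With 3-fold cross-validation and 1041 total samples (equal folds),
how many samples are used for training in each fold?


Each validation fold has 1041/3 = 347 samples. Training set = 1041 - 347 = 694.

694


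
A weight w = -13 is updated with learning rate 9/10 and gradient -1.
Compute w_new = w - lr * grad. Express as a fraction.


w_new = -13 - 9/10 * -1 = -13 - -9/10 = -121/10.

-121/10


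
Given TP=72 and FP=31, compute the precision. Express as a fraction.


Precision = TP / (TP + FP) = 72 / 103 = 72/103.

72/103


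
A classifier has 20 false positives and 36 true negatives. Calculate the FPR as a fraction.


FPR = FP / (FP + TN) = 20 / 56 = 5/14.

5/14


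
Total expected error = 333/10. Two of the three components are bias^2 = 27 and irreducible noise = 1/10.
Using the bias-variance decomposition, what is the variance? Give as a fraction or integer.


Total error = bias^2 + variance + irreducible noise. So variance = 333/10 - 27 - 1/10 = 31/5.

31/5


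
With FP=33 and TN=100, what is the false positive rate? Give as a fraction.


FPR = FP / (FP + TN) = 33 / 133 = 33/133.

33/133


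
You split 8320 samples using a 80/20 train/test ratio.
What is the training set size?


Test set = 8320 * 20% = 1664. Training set = 8320 - 1664 = 6656.

6656


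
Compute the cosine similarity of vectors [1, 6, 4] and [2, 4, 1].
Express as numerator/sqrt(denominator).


dot = 30. |a|^2 = 53, |b|^2 = 21. cos = 30/sqrt(1113).

30/sqrt(1113)


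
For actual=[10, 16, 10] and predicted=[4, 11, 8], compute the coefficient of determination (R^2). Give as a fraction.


Mean(y) = 12. SS_res = 65. SS_tot = 24. R^2 = 1 - 65/(24) = -41/24.

-41/24


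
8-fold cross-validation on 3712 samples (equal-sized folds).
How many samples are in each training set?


Each validation fold has 3712/8 = 464 samples. Training set = 3712 - 464 = 3248.

3248


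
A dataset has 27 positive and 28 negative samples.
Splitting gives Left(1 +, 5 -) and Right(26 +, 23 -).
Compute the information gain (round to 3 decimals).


H(parent) = 0.9998. H(left) = 0.6500, H(right) = 0.9973. Weighted = (6/55)*0.6500 + (49/55)*0.9973 = 0.9594. IG = 0.9998 - 0.9594 = 0.0404, which rounds to 0.040.

0.040


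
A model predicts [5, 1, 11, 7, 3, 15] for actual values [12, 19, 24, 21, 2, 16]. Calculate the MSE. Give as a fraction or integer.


MSE = (1/6) * ((12-5)^2=49 + (19-1)^2=324 + (24-11)^2=169 + (21-7)^2=196 + (2-3)^2=1 + (16-15)^2=1). Sum = 740. MSE = 370/3.

370/3


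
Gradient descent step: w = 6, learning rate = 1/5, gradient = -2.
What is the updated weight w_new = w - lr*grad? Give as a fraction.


w_new = 6 - 1/5 * -2 = 6 - -2/5 = 32/5.

32/5


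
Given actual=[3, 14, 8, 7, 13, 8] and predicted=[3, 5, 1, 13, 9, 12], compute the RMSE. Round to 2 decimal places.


MSE = 33.0000. RMSE = sqrt(33.0000) = 5.74.

5.74


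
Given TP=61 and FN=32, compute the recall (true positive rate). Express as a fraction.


Recall = TP / (TP + FN) = 61 / 93 = 61/93.

61/93


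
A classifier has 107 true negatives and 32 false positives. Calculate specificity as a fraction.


Specificity = TN / (TN + FP) = 107 / 139 = 107/139.

107/139


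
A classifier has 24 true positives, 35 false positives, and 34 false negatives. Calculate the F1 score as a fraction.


Precision = 24/59 = 24/59. Recall = 24/58 = 12/29. F1 = 2*P*R/(P+R) = 16/39.

16/39


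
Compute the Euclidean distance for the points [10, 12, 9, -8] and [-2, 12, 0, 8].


d = sqrt(sum of squared differences). (10--2)^2=144, (12-12)^2=0, (9-0)^2=81, (-8-8)^2=256. Sum = 481.

sqrt(481)


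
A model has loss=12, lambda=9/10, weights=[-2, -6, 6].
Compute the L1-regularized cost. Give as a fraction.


L1 norm = sum(|w|) = 14. J = 12 + 9/10 * 14 = 123/5.

123/5


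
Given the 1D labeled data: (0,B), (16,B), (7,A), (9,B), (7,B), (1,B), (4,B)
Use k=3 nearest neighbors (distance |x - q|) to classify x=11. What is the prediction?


Distances: |0-11|=11, |16-11|=5, |7-11|=4, |9-11|=2, |7-11|=4, |1-11|=10, |4-11|=7. 3 nearest: (9,B), (7,A), (7,B). Counts: {'B': 2, 'A': 1}. Majority class: B.

B


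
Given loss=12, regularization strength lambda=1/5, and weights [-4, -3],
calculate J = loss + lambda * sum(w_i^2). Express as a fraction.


L2 sq norm = sum(w^2) = 25. J = 12 + 1/5 * 25 = 17.

17


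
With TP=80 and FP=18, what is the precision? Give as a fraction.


Precision = TP / (TP + FP) = 80 / 98 = 40/49.

40/49


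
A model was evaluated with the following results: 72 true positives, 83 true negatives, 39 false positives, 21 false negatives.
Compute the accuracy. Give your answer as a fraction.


Accuracy = (TP + TN) / (TP + TN + FP + FN) = (72 + 83) / 215 = 31/43.

31/43


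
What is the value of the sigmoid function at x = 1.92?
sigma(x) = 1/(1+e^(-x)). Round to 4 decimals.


sigma(1.92) = 1/(1+e^(-1.92)) = 1/(1+0.146607) = 1/1.146607 = 0.8721.

0.8721


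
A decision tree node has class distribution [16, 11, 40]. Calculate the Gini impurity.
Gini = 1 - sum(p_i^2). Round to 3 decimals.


Total = 67. Proportions: 16/67, 11/67, 40/67. sum(p_i^2) = 0.4404. Gini = 1 - 0.4404 = 0.5596, which rounds to 0.560.

0.560


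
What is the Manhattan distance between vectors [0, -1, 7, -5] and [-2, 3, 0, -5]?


d = sum of absolute differences: |0--2|=2 + |-1-3|=4 + |7-0|=7 + |-5--5|=0 = 13.

13


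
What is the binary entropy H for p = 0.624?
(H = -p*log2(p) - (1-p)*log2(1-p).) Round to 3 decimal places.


H = -0.624*log2(0.624) - 0.376*log2(0.376) = 0.955.

0.955


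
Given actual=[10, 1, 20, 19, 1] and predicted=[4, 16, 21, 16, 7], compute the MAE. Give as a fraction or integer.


MAE = (1/5) * (|10-4|=6 + |1-16|=15 + |20-21|=1 + |19-16|=3 + |1-7|=6). Sum = 31. MAE = 31/5.

31/5


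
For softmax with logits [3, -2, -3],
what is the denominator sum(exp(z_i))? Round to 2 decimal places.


Denom = e^3=20.0855 + e^-2=0.1353 + e^-3=0.0498. Sum = 20.2706, which rounds to 20.27.

20.27


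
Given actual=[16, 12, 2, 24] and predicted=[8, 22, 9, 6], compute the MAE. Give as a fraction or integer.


MAE = (1/4) * (|16-8|=8 + |12-22|=10 + |2-9|=7 + |24-6|=18). Sum = 43. MAE = 43/4.

43/4


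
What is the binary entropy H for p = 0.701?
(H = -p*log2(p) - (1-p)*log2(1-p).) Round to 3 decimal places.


H = -0.701*log2(0.701) - 0.299*log2(0.299) = 0.880.

0.880


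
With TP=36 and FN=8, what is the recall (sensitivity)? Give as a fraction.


Recall = TP / (TP + FN) = 36 / 44 = 9/11.

9/11


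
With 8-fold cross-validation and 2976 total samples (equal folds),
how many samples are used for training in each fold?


Each validation fold has 2976/8 = 372 samples. Training set = 2976 - 372 = 2604.

2604
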